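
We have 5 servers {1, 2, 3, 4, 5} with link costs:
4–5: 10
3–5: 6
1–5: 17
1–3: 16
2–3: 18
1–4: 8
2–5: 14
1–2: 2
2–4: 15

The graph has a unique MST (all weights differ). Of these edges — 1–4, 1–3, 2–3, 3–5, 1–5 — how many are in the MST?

Sort edges by weight, then run Kruskal:
1–2 (2): add — endpoints in different components.
3–5 (6): add — endpoints in different components.
1–4 (8): add — endpoints in different components.
4–5 (10): add — endpoints in different components.
MST edge set: {1–2, 3–5, 1–4, 4–5}.
Of the listed edges, {1–4, 3–5} are in the MST → 2.

2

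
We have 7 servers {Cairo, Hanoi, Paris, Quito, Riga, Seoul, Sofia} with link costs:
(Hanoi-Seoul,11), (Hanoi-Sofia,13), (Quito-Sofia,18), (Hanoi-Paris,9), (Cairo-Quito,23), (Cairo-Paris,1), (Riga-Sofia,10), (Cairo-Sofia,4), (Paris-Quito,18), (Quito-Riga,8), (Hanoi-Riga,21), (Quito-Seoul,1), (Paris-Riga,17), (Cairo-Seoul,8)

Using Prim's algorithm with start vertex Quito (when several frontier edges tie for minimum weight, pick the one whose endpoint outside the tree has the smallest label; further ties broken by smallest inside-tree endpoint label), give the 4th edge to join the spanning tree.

Cairo-Sofia

Prim's algorithm from Quito:
Step 1: cheapest edge leaving the tree is Quito-Seoul (1); add Seoul.
Step 2: cheapest edge leaving the tree is Cairo-Seoul (8); add Cairo.
Step 3: cheapest edge leaving the tree is Cairo-Paris (1); add Paris.
Step 4: cheapest edge leaving the tree is Cairo-Sofia (4); add Sofia.
Step 5: cheapest edge leaving the tree is Quito-Riga (8); add Riga.
Step 6: cheapest edge leaving the tree is Hanoi-Paris (9); add Hanoi.
The 4th edge added is Cairo-Sofia.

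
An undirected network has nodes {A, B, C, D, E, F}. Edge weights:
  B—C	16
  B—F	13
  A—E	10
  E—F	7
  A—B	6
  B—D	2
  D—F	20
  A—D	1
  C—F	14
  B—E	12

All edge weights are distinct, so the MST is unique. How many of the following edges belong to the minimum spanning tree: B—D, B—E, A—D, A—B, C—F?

Kruskal: consider edges lightest-first.
A—D (1): add — endpoints in different components.
B—D (2): add — endpoints in different components.
A—B (6): skip — A and B already connected.
E—F (7): add — endpoints in different components.
A—E (10): add — endpoints in different components.
B—E (12): skip — B and E already connected.
B—F (13): skip — B and F already connected.
C—F (14): add — endpoints in different components.
MST edge set: {A—D, B—D, E—F, A—E, C—F}.
Of the listed edges, {B—D, A—D, C—F} are in the MST → 3.

3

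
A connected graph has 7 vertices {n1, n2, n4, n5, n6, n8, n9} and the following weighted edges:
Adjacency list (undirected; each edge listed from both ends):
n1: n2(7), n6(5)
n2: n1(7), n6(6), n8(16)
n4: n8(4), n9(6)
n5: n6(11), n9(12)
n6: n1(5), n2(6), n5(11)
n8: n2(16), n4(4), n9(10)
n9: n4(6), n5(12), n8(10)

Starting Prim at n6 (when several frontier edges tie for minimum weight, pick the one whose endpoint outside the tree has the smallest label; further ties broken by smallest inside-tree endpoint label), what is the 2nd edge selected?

n2-n6

Grow the tree from n6 using Prim:
Step 1: cheapest edge leaving the tree is n1-n6 (5); add n1.
Step 2: cheapest edge leaving the tree is n2-n6 (6); add n2.
Step 3: cheapest edge leaving the tree is n5-n6 (11); add n5.
Step 4: cheapest edge leaving the tree is n5-n9 (12); add n9.
Step 5: cheapest edge leaving the tree is n4-n9 (6); add n4.
Step 6: cheapest edge leaving the tree is n4-n8 (4); add n8.
The 2nd edge added is n2-n6.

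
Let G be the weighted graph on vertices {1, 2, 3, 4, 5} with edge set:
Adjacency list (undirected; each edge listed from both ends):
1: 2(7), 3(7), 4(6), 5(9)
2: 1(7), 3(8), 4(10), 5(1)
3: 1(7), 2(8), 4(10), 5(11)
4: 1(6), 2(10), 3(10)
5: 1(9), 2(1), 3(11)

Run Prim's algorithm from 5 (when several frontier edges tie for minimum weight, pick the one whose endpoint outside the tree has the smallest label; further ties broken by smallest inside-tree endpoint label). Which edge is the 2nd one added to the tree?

Prim's algorithm from 5:
Step 1: frontier [2-5 1, 1-5 9, 3-5 11] → take 2-5 (1); add 2.
Step 2: frontier [1-2 7, 2-3 8, 2-4 10, 1-5 9, 3-5 11] → take 1-2 (7); add 1.
Step 3: frontier [1-4 6, 1-3 7, 2-3 8, 2-4 10, 3-5 11] → take 1-4 (6); add 4.
Step 4: frontier [1-3 7, 2-3 8, 3-4 10, 3-5 11] → take 1-3 (7); add 3.
The 2nd edge added is 1-2.

1-2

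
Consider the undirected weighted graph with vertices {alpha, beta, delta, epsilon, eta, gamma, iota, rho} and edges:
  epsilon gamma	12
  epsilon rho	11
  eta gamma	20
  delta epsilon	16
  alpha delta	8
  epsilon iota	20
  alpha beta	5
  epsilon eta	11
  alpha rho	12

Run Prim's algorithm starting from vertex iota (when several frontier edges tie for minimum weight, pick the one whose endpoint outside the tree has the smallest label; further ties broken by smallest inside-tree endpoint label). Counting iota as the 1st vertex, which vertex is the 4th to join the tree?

Prim, starting at iota.
Step 1: frontier [epsilon iota 20] → take epsilon iota (20); add epsilon.
Step 2: frontier [epsilon eta 11, epsilon rho 11, epsilon gamma 12, delta epsilon 16] → take epsilon eta (11); add eta.
Step 3: frontier [epsilon rho 11, epsilon gamma 12, delta epsilon 16, eta gamma 20] → take epsilon rho (11); add rho.
Step 4: frontier [epsilon gamma 12, delta epsilon 16, eta gamma 20, alpha rho 12] → take alpha rho (12); add alpha.
Step 5: frontier [alpha beta 5, alpha delta 8, epsilon gamma 12, delta epsilon 16, eta gamma 20] → take alpha beta (5); add beta.
Step 6: frontier [alpha delta 8, epsilon gamma 12, delta epsilon 16, eta gamma 20] → take alpha delta (8); add delta.
Step 7: frontier [epsilon gamma 12, eta gamma 20] → take epsilon gamma (12); add gamma.
Vertex order: iota, epsilon, eta, rho, alpha, beta, delta, gamma. The 4th vertex is rho.

rho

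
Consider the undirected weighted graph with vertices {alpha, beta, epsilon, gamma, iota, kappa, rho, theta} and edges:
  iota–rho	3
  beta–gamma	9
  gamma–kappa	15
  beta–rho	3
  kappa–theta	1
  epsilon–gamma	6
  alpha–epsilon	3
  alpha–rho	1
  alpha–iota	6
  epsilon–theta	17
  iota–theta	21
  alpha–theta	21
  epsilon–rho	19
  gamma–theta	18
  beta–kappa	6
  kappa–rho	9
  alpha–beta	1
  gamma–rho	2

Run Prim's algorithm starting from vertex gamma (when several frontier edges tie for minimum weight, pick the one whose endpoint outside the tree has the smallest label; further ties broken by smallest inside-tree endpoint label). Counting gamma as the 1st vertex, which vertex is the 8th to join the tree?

theta

Prim's algorithm from gamma:
Step 1: cheapest edge leaving the tree is gamma–rho (2); add rho.
Step 2: cheapest edge leaving the tree is alpha–rho (1); add alpha.
Step 3: cheapest edge leaving the tree is alpha–beta (1); add beta.
Step 4: cheapest edge leaving the tree is alpha–epsilon (3); add epsilon.
Step 5: cheapest edge leaving the tree is iota–rho (3); add iota.
Step 6: cheapest edge leaving the tree is beta–kappa (6); add kappa.
Step 7: cheapest edge leaving the tree is kappa–theta (1); add theta.
Vertex order: gamma, rho, alpha, beta, epsilon, iota, kappa, theta. The 8th vertex is theta.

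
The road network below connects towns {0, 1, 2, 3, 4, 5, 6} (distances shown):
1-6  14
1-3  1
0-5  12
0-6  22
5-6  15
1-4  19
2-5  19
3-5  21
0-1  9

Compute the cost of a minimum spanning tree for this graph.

74

Sort edges by weight, then run Kruskal:
1-3 (1): add. Components now {0} {1,3} {2} {4} {5} {6}
0-1 (9): add. Components now {0,1,3} {2} {4} {5} {6}
0-5 (12): add. Components now {0,1,3,5} {2} {4} {6}
1-6 (14): add. Components now {0,1,3,5,6} {2} {4}
5-6 (15): skip — 5 and 6 already connected.
1-4 (19): add. Components now {0,1,3,4,5,6} {2}
2-5 (19): add. Components now {0,1,2,3,4,5,6}
MST edges: 1-3, 0-1, 0-5, 1-6, 1-4, 2-5; total weight 1+9+12+14+19+19 = 74.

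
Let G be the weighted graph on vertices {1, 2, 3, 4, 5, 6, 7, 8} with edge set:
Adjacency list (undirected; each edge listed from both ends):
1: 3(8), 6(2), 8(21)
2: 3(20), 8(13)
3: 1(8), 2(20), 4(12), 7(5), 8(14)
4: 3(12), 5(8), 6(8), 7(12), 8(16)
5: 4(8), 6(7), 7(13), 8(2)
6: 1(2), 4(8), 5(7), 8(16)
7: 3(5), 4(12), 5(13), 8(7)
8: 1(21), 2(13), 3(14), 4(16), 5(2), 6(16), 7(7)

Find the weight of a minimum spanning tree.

44

Prim's algorithm from 5:
Step 1: cheapest edge leaving the tree is 5 8 (2); add 8.
Step 2: cheapest edge leaving the tree is 5 6 (7); add 6.
Step 3: cheapest edge leaving the tree is 1 6 (2); add 1.
Step 4: cheapest edge leaving the tree is 7 8 (7); add 7.
Step 5: cheapest edge leaving the tree is 3 7 (5); add 3.
Step 6: cheapest edge leaving the tree is 4 5 (8); add 4.
Step 7: cheapest edge leaving the tree is 2 8 (13); add 2.
MST edges: 5 8, 5 6, 1 6, 7 8, 3 7, 4 5, 2 8; total weight 2+7+2+7+5+8+13 = 44.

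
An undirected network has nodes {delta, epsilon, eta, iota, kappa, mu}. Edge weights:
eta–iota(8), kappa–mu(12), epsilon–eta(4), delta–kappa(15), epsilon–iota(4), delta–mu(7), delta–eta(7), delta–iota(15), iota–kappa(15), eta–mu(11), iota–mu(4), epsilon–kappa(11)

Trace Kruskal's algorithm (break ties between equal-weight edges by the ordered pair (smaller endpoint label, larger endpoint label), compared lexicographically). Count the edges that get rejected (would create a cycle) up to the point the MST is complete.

2

Sort edges by weight, then run Kruskal:
epsilon–eta (4): add. Components now {kappa} {epsilon,eta} {mu} {delta} {iota}
epsilon–iota (4): add. Components now {kappa} {epsilon,eta,iota} {mu} {delta}
iota–mu (4): add. Components now {kappa} {epsilon,eta,iota,mu} {delta}
delta–eta (7): add. Components now {kappa} {delta,epsilon,eta,iota,mu}
delta–mu (7): skip — mu and delta already connected.
eta–iota (8): skip — eta and iota already connected.
epsilon–kappa (11): add. Components now {delta,epsilon,eta,iota,kappa,mu}
Edges rejected before the tree was complete: 2.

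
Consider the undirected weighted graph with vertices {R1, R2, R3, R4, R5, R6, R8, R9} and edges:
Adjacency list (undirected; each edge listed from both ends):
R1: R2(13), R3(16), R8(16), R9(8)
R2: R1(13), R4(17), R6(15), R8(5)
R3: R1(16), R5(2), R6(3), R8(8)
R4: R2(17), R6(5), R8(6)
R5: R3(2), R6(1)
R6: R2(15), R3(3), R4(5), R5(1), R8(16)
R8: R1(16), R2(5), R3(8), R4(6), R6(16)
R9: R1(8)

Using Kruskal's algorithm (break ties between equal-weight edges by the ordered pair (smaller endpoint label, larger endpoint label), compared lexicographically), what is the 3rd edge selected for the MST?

Kruskal: consider edges lightest-first.
R5–R6 (1): add — endpoints in different components.
R3–R5 (2): add — endpoints in different components.
R3–R6 (3): skip — R3 and R6 already connected.
R2–R8 (5): add — endpoints in different components.
R4–R6 (5): add — endpoints in different components.
R4–R8 (6): add — endpoints in different components.
R1–R9 (8): add — endpoints in different components.
R3–R8 (8): skip — R8 and R3 already connected.
R1–R2 (13): add — endpoints in different components.
The 3rd edge added is R2–R8.

R2-R8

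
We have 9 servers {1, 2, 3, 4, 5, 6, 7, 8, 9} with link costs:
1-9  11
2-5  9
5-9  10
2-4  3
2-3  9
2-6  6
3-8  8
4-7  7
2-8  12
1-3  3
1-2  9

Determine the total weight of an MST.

Prim, starting at 7.
Step 1: cheapest edge leaving the tree is 4-7 (7); add 4.
Step 2: cheapest edge leaving the tree is 2-4 (3); add 2.
Step 3: cheapest edge leaving the tree is 2-6 (6); add 6.
Step 4: cheapest edge leaving the tree is 1-2 (9); add 1.
Step 5: cheapest edge leaving the tree is 1-3 (3); add 3.
Step 6: cheapest edge leaving the tree is 3-8 (8); add 8.
Step 7: cheapest edge leaving the tree is 2-5 (9); add 5.
Step 8: cheapest edge leaving the tree is 5-9 (10); add 9.
MST edges: 4-7, 2-4, 2-6, 1-2, 1-3, 3-8, 2-5, 5-9; total weight 7+3+6+9+3+8+9+10 = 55.

55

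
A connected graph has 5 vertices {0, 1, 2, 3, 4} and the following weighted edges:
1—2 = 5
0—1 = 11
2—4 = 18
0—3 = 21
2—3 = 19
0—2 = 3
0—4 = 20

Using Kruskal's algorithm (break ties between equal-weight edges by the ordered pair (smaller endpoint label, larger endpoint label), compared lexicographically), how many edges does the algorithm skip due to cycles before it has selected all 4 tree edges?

Sort edges by weight, then run Kruskal:
0—2 (3): add — endpoints in different components.
1—2 (5): add — endpoints in different components.
0—1 (11): skip — 0 and 1 already connected.
2—4 (18): add — endpoints in different components.
2—3 (19): add — endpoints in different components.
Edges rejected before the tree was complete: 1.

1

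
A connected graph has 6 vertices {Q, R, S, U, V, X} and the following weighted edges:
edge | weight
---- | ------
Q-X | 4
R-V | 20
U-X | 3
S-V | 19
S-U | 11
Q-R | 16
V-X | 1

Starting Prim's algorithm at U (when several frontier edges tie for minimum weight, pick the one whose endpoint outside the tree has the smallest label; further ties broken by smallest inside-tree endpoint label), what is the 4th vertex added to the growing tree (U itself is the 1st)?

Q

Grow the tree from U using Prim:
Step 1: frontier [U-X 3, S-U 11] → take U-X (3); add X.
Step 2: frontier [S-U 11, V-X 1, Q-X 4] → take V-X (1); add V.
Step 3: frontier [S-U 11, S-V 19, R-V 20, Q-X 4] → take Q-X (4); add Q.
Step 4: frontier [Q-R 16, S-U 11, S-V 19, R-V 20] → take S-U (11); add S.
Step 5: frontier [Q-R 16, R-V 20] → take Q-R (16); add R.
Vertex order: U, X, V, Q, S, R. The 4th vertex is Q.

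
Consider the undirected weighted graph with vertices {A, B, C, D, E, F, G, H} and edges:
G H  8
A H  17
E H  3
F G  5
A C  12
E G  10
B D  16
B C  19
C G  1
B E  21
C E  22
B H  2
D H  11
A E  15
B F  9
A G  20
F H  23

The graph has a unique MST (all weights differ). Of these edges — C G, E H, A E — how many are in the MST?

2

Kruskal: consider edges lightest-first.
C G (1): add — endpoints in different components.
B H (2): add — endpoints in different components.
E H (3): add — endpoints in different components.
F G (5): add — endpoints in different components.
G H (8): add — endpoints in different components.
B F (9): skip — B and F already connected.
E G (10): skip — E and G already connected.
D H (11): add — endpoints in different components.
A C (12): add — endpoints in different components.
MST edge set: {C G, B H, E H, F G, G H, D H, A C}.
Of the listed edges, {C G, E H} are in the MST → 2.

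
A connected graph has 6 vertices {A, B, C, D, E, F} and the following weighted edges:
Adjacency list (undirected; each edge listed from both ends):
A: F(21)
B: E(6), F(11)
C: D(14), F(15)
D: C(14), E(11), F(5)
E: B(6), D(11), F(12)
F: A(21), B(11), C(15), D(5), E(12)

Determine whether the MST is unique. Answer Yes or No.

Sort edges by weight, then run Kruskal:
D-F (5): add. Components now {A} {B} {C} {D,F} {E}
B-E (6): add. Components now {A} {B,E} {C} {D,F}
B-F (11): add. Components now {A} {B,D,E,F} {C}
D-E (11): skip — D and E already connected.
E-F (12): skip — E and F already connected.
C-D (14): add. Components now {A} {B,C,D,E,F}
C-F (15): skip — C and F already connected.
A-F (21): add. Components now {A,B,C,D,E,F}
Non-tree edge D-E has weight 11, equal to the heaviest edge on its tree cycle — swapping gives another MST of the same weight. Not unique.

No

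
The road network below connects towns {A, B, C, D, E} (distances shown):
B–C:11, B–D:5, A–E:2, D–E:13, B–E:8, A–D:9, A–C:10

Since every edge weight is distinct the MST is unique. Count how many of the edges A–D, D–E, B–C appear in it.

0

Kruskal's algorithm — process edges by increasing weight (ties by edge label):
A–E (2): add — endpoints in different components.
B–D (5): add — endpoints in different components.
B–E (8): add — endpoints in different components.
A–D (9): skip — A and D already connected.
A–C (10): add — endpoints in different components.
MST edge set: {A–E, B–D, B–E, A–C}.
Of the listed edges, {} are in the MST → 0.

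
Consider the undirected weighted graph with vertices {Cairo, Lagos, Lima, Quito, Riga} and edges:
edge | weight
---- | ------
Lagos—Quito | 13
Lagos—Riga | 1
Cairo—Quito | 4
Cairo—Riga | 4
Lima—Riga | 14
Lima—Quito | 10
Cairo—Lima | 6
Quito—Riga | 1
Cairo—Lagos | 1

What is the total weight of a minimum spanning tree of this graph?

9

Prim's algorithm from Riga:
Step 1: frontier [Lagos—Riga 1, Quito—Riga 1, Cairo—Riga 4, Lima—Riga 14] → take Lagos—Riga (1); add Lagos.
Step 2: frontier [Cairo—Lagos 1, Lagos—Quito 13, Quito—Riga 1, Cairo—Riga 4, Lima—Riga 14] → take Cairo—Lagos (1); add Cairo.
Step 3: frontier [Cairo—Quito 4, Cairo—Lima 6, Lagos—Quito 13, Quito—Riga 1, Lima—Riga 14] → take Quito—Riga (1); add Quito.
Step 4: frontier [Cairo—Lima 6, Lima—Quito 10, Lima—Riga 14] → take Cairo—Lima (6); add Lima.
MST edges: Lagos—Riga, Cairo—Lagos, Quito—Riga, Cairo—Lima; total weight 1+1+1+6 = 9.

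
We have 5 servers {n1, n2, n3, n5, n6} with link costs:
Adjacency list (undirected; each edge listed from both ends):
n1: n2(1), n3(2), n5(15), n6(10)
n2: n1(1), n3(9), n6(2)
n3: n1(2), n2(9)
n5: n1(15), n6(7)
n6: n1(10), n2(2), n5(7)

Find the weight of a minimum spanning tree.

12

Kruskal: consider edges lightest-first.
n1-n2 (1): add. Components now {n5} {n1,n2} {n6} {n3}
n1-n3 (2): add. Components now {n5} {n1,n2,n3} {n6}
n2-n6 (2): add. Components now {n5} {n1,n2,n3,n6}
n5-n6 (7): add. Components now {n1,n2,n3,n5,n6}
MST edges: n1-n2, n1-n3, n2-n6, n5-n6; total weight 1+2+2+7 = 12.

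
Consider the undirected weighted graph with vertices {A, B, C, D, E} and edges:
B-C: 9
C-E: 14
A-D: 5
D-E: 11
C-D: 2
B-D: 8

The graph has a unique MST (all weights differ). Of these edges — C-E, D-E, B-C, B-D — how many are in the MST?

Sort edges by weight, then run Kruskal:
C-D (2): add — endpoints in different components.
A-D (5): add — endpoints in different components.
B-D (8): add — endpoints in different components.
B-C (9): skip — B and C already connected.
D-E (11): add — endpoints in different components.
MST edge set: {C-D, A-D, B-D, D-E}.
Of the listed edges, {D-E, B-D} are in the MST → 2.

2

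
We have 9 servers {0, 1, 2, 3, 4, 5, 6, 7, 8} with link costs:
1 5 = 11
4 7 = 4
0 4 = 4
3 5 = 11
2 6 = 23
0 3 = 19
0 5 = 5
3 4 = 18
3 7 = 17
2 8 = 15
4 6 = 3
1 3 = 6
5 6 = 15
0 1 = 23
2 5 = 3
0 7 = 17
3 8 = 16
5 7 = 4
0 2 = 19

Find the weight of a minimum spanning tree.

Grow the tree from 3 using Prim:
Step 1: cheapest edge leaving the tree is 1 3 (6); add 1.
Step 2: cheapest edge leaving the tree is 1 5 (11); add 5.
Step 3: cheapest edge leaving the tree is 2 5 (3); add 2.
Step 4: cheapest edge leaving the tree is 5 7 (4); add 7.
Step 5: cheapest edge leaving the tree is 4 7 (4); add 4.
Step 6: cheapest edge leaving the tree is 4 6 (3); add 6.
Step 7: cheapest edge leaving the tree is 0 4 (4); add 0.
Step 8: cheapest edge leaving the tree is 2 8 (15); add 8.
MST edges: 1 3, 1 5, 2 5, 5 7, 4 7, 4 6, 0 4, 2 8; total weight 6+11+3+4+4+3+4+15 = 50.

50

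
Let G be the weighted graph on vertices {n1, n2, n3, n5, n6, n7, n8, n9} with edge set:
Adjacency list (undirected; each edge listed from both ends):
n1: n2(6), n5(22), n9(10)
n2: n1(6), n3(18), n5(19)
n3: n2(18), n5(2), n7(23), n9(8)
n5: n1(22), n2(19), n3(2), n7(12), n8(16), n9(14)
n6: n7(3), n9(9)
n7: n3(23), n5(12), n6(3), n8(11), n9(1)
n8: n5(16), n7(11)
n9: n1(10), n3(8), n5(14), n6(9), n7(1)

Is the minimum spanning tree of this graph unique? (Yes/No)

Sort edges by weight, then run Kruskal:
n7–n9 (1): add — endpoints in different components.
n3–n5 (2): add — endpoints in different components.
n6–n7 (3): add — endpoints in different components.
n1–n2 (6): add — endpoints in different components.
n3–n9 (8): add — endpoints in different components.
n6–n9 (9): skip — n6 and n9 already connected.
n1–n9 (10): add — endpoints in different components.
n7–n8 (11): add — endpoints in different components.
Every non-tree edge has weight strictly greater than the heaviest edge on the tree path between its endpoints, so the MST is unique.

Yes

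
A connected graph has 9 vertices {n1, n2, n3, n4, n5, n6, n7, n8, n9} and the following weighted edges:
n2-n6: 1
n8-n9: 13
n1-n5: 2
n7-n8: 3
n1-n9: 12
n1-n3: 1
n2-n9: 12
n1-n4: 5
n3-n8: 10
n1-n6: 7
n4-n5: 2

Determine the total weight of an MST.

38

Kruskal: consider edges lightest-first.
n1-n3 (1): add — endpoints in different components.
n2-n6 (1): add — endpoints in different components.
n1-n5 (2): add — endpoints in different components.
n4-n5 (2): add — endpoints in different components.
n7-n8 (3): add — endpoints in different components.
n1-n4 (5): skip — n4 and n1 already connected.
n1-n6 (7): add — endpoints in different components.
n3-n8 (10): add — endpoints in different components.
n1-n9 (12): add — endpoints in different components.
MST edges: n1-n3, n2-n6, n1-n5, n4-n5, n7-n8, n1-n6, n3-n8, n1-n9; total weight 1+1+2+2+3+7+10+12 = 38.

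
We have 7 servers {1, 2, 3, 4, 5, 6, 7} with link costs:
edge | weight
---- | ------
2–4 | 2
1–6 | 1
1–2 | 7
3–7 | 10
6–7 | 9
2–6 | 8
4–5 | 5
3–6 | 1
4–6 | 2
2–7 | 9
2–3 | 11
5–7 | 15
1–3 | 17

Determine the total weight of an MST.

20

Grow the tree from 6 using Prim:
Step 1: frontier [1–6 1, 3–6 1, 4–6 2, 2–6 8, 6–7 9] → take 1–6 (1); add 1.
Step 2: frontier [1–2 7, 1–3 17, 3–6 1, 4–6 2, 2–6 8, 6–7 9] → take 3–6 (1); add 3.
Step 3: frontier [1–2 7, 3–7 10, 2–3 11, 4–6 2, 2–6 8, 6–7 9] → take 4–6 (2); add 4.
Step 4: frontier [1–2 7, 3–7 10, 2–3 11, 2–4 2, 4–5 5, 2–6 8, 6–7 9] → take 2–4 (2); add 2.
Step 5: frontier [2–7 9, 3–7 10, 4–5 5, 6–7 9] → take 4–5 (5); add 5.
Step 6: frontier [2–7 9, 3–7 10, 5–7 15, 6–7 9] → take 2–7 (9); add 7.
MST edges: 1–6, 3–6, 4–6, 2–4, 4–5, 2–7; total weight 1+1+2+2+5+9 = 20.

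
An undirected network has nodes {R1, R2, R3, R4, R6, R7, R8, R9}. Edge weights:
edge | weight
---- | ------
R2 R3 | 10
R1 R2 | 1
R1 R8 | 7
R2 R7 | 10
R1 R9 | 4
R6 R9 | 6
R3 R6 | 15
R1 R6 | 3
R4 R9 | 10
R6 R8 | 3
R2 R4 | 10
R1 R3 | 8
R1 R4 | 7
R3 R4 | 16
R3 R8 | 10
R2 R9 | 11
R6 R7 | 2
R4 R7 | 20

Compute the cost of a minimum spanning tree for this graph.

Prim's algorithm from R4:
Step 1: cheapest edge leaving the tree is R1 R4 (7); add R1.
Step 2: cheapest edge leaving the tree is R1 R2 (1); add R2.
Step 3: cheapest edge leaving the tree is R1 R6 (3); add R6.
Step 4: cheapest edge leaving the tree is R6 R7 (2); add R7.
Step 5: cheapest edge leaving the tree is R6 R8 (3); add R8.
Step 6: cheapest edge leaving the tree is R1 R9 (4); add R9.
Step 7: cheapest edge leaving the tree is R1 R3 (8); add R3.
MST edges: R1 R4, R1 R2, R1 R6, R6 R7, R6 R8, R1 R9, R1 R3; total weight 7+1+3+2+3+4+8 = 28.

28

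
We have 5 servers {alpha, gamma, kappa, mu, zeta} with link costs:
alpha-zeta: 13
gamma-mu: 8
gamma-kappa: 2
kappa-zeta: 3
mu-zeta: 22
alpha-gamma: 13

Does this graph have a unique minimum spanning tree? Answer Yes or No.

Sort edges by weight, then run Kruskal:
gamma-kappa (2): add. Components now {gamma,kappa} {zeta} {mu} {alpha}
kappa-zeta (3): add. Components now {gamma,kappa,zeta} {mu} {alpha}
gamma-mu (8): add. Components now {gamma,kappa,mu,zeta} {alpha}
alpha-gamma (13): add. Components now {alpha,gamma,kappa,mu,zeta}
Non-tree edge alpha-zeta has weight 13, equal to the heaviest edge on its tree cycle — swapping gives another MST of the same weight. Not unique.

No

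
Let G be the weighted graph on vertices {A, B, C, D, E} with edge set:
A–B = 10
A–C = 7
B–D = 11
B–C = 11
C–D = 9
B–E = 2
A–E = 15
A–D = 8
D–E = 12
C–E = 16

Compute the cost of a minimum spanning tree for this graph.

27

Sort edges by weight, then run Kruskal:
B–E (2): add. Components now {A} {B,E} {C} {D}
A–C (7): add. Components now {A,C} {B,E} {D}
A–D (8): add. Components now {A,C,D} {B,E}
C–D (9): skip — C and D already connected.
A–B (10): add. Components now {A,B,C,D,E}
MST edges: B–E, A–C, A–D, A–B; total weight 2+7+8+10 = 27.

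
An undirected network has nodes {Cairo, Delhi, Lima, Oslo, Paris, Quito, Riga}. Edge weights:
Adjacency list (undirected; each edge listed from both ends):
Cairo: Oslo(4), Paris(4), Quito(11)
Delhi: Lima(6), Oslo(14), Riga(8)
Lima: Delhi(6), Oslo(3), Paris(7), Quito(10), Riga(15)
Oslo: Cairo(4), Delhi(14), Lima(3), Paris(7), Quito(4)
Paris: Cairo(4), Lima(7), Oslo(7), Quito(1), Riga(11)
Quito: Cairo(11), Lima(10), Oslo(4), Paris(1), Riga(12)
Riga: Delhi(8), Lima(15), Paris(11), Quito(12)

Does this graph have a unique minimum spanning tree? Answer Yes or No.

Kruskal: consider edges lightest-first.
Paris—Quito (1): add — endpoints in different components.
Lima—Oslo (3): add — endpoints in different components.
Cairo—Oslo (4): add — endpoints in different components.
Cairo—Paris (4): add — endpoints in different components.
Oslo—Quito (4): skip — Oslo and Quito already connected.
Delhi—Lima (6): add — endpoints in different components.
Lima—Paris (7): skip — Paris and Lima already connected.
Oslo—Paris (7): skip — Paris and Oslo already connected.
Delhi—Riga (8): add — endpoints in different components.
Non-tree edge Oslo—Quito has weight 4, equal to the heaviest edge on its tree cycle — swapping gives another MST of the same weight. Not unique.

No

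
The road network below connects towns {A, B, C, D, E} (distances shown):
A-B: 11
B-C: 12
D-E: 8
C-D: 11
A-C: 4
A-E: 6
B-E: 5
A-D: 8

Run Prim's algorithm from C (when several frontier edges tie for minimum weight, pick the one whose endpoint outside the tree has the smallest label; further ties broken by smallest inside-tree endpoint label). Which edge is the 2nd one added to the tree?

Prim's algorithm from C:
Step 1: frontier [A-C 4, C-D 11, B-C 12] → take A-C (4); add A.
Step 2: frontier [A-E 6, A-D 8, A-B 11, C-D 11, B-C 12] → take A-E (6); add E.
Step 3: frontier [A-D 8, A-B 11, C-D 11, B-C 12, B-E 5, D-E 8] → take B-E (5); add B.
Step 4: frontier [A-D 8, C-D 11, D-E 8] → take A-D (8); add D.
The 2nd edge added is A-E.

A-E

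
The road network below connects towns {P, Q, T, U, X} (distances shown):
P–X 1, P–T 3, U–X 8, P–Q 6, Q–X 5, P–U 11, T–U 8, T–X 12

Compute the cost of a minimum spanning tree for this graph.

Sort edges by weight, then run Kruskal:
P–X (1): add. Components now {Q} {U} {P,X} {T}
P–T (3): add. Components now {Q} {U} {P,T,X}
Q–X (5): add. Components now {P,Q,T,X} {U}
P–Q (6): skip — Q and P already connected.
T–U (8): add. Components now {P,Q,T,U,X}
MST edges: P–X, P–T, Q–X, T–U; total weight 1+3+5+8 = 17.

17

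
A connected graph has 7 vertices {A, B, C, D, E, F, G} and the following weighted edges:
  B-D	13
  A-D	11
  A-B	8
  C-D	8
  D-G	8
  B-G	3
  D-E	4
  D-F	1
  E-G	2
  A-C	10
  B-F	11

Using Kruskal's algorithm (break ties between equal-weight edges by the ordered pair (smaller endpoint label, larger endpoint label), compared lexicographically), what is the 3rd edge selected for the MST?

B-G

Kruskal: consider edges lightest-first.
D-F (1): add. Components now {A} {B} {C} {D,F} {E} {G}
E-G (2): add. Components now {A} {B} {C} {D,F} {E,G}
B-G (3): add. Components now {A} {B,E,G} {C} {D,F}
D-E (4): add. Components now {A} {B,D,E,F,G} {C}
A-B (8): add. Components now {A,B,D,E,F,G} {C}
C-D (8): add. Components now {A,B,C,D,E,F,G}
The 3rd edge added is B-G.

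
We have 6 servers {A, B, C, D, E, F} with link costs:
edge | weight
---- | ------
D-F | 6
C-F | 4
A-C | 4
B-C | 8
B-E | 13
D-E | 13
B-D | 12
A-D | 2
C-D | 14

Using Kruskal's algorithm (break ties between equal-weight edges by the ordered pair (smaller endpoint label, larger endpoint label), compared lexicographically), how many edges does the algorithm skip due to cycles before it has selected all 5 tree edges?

Kruskal's algorithm — process edges by increasing weight (ties by edge label):
A-D (2): add — endpoints in different components.
A-C (4): add — endpoints in different components.
C-F (4): add — endpoints in different components.
D-F (6): skip — D and F already connected.
B-C (8): add — endpoints in different components.
B-D (12): skip — B and D already connected.
B-E (13): add — endpoints in different components.
Edges rejected before the tree was complete: 2.

2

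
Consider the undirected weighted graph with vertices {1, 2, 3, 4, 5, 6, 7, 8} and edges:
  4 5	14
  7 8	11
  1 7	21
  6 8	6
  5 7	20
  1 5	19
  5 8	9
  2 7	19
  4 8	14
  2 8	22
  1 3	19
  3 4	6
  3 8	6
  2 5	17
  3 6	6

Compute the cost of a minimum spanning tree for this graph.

74

Grow the tree from 3 using Prim:
Step 1: cheapest edge leaving the tree is 3 4 (6); add 4.
Step 2: cheapest edge leaving the tree is 3 6 (6); add 6.
Step 3: cheapest edge leaving the tree is 3 8 (6); add 8.
Step 4: cheapest edge leaving the tree is 5 8 (9); add 5.
Step 5: cheapest edge leaving the tree is 7 8 (11); add 7.
Step 6: cheapest edge leaving the tree is 2 5 (17); add 2.
Step 7: cheapest edge leaving the tree is 1 3 (19); add 1.
MST edges: 3 4, 3 6, 3 8, 5 8, 7 8, 2 5, 1 3; total weight 6+6+6+9+11+17+19 = 74.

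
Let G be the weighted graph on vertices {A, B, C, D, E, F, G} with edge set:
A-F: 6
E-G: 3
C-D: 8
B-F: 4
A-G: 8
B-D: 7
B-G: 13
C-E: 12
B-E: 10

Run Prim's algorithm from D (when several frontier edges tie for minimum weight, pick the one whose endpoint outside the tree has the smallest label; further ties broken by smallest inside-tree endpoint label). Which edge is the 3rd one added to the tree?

Grow the tree from D using Prim:
Step 1: frontier [B-D 7, C-D 8] → take B-D (7); add B.
Step 2: frontier [B-F 4, B-E 10, B-G 13, C-D 8] → take B-F (4); add F.
Step 3: frontier [B-E 10, B-G 13, C-D 8, A-F 6] → take A-F (6); add A.
Step 4: frontier [A-G 8, B-E 10, B-G 13, C-D 8] → take C-D (8); add C.
Step 5: frontier [A-G 8, B-E 10, B-G 13, C-E 12] → take A-G (8); add G.
Step 6: frontier [B-E 10, C-E 12, E-G 3] → take E-G (3); add E.
The 3rd edge added is A-F.

A-F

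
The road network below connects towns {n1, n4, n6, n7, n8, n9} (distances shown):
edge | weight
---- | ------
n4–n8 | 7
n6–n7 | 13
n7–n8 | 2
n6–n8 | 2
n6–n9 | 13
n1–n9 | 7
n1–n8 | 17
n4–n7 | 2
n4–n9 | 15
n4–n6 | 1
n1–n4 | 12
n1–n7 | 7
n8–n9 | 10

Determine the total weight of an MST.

Sort edges by weight, then run Kruskal:
n4–n6 (1): add. Components now {n4,n6} {n9} {n1} {n7} {n8}
n4–n7 (2): add. Components now {n4,n6,n7} {n9} {n1} {n8}
n6–n8 (2): add. Components now {n4,n6,n7,n8} {n9} {n1}
n7–n8 (2): skip — n7 and n8 already connected.
n1–n7 (7): add. Components now {n1,n4,n6,n7,n8} {n9}
n1–n9 (7): add. Components now {n1,n4,n6,n7,n8,n9}
MST edges: n4–n6, n4–n7, n6–n8, n1–n7, n1–n9; total weight 1+2+2+7+7 = 19.

19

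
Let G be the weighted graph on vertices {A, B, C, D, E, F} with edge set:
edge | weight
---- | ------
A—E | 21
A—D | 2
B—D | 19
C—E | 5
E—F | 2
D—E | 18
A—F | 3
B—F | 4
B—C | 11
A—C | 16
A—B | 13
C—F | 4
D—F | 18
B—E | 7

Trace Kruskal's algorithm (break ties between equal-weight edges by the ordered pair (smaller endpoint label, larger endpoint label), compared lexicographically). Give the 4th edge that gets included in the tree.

B-F

Sort edges by weight, then run Kruskal:
A—D (2): add — endpoints in different components.
E—F (2): add — endpoints in different components.
A—F (3): add — endpoints in different components.
B—F (4): add — endpoints in different components.
C—F (4): add — endpoints in different components.
The 4th edge added is B—F.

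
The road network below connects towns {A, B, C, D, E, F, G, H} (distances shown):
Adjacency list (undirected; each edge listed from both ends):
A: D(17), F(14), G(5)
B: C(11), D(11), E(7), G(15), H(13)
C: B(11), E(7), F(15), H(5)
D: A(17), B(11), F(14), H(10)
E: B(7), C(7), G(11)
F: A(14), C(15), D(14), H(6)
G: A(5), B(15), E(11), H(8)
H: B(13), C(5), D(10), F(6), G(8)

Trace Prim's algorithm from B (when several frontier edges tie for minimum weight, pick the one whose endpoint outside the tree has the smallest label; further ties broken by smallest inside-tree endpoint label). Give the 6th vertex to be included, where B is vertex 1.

Grow the tree from B using Prim:
Step 1: cheapest edge leaving the tree is B–E (7); add E.
Step 2: cheapest edge leaving the tree is C–E (7); add C.
Step 3: cheapest edge leaving the tree is C–H (5); add H.
Step 4: cheapest edge leaving the tree is F–H (6); add F.
Step 5: cheapest edge leaving the tree is G–H (8); add G.
Step 6: cheapest edge leaving the tree is A–G (5); add A.
Step 7: cheapest edge leaving the tree is D–H (10); add D.
Vertex order: B, E, C, H, F, G, A, D. The 6th vertex is G.

G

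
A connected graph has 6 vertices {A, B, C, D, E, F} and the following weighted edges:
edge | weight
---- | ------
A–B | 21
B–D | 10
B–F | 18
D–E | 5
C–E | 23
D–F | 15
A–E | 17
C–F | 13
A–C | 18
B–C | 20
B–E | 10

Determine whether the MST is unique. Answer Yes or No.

No

Kruskal's algorithm — process edges by increasing weight (ties by edge label):
D–E (5): add — endpoints in different components.
B–D (10): add — endpoints in different components.
B–E (10): skip — B and E already connected.
C–F (13): add — endpoints in different components.
D–F (15): add — endpoints in different components.
A–E (17): add — endpoints in different components.
Non-tree edge B–E has weight 10, equal to the heaviest edge on its tree cycle — swapping gives another MST of the same weight. Not unique.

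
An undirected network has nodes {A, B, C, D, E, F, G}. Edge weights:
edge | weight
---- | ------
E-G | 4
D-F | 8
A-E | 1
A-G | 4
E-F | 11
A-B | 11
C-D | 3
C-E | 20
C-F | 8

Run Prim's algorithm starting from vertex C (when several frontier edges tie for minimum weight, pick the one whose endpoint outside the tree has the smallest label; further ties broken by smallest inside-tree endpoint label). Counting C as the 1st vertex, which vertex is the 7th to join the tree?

B

Grow the tree from C using Prim:
Step 1: frontier [C-D 3, C-F 8, C-E 20] → take C-D (3); add D.
Step 2: frontier [C-F 8, C-E 20, D-F 8] → take C-F (8); add F.
Step 3: frontier [C-E 20, E-F 11] → take E-F (11); add E.
Step 4: frontier [A-E 1, E-G 4] → take A-E (1); add A.
Step 5: frontier [A-G 4, A-B 11, E-G 4] → take A-G (4); add G.
Step 6: frontier [A-B 11] → take A-B (11); add B.
Vertex order: C, D, F, E, A, G, B. The 7th vertex is B.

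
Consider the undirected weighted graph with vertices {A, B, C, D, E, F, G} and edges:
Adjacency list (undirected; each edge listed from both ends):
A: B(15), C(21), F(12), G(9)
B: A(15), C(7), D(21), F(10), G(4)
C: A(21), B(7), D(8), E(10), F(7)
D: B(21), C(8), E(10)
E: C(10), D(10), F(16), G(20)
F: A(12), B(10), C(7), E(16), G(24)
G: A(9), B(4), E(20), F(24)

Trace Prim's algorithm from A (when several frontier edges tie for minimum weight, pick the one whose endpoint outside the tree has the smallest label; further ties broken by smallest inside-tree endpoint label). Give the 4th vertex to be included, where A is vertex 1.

Prim's algorithm from A:
Step 1: cheapest edge leaving the tree is A-G (9); add G.
Step 2: cheapest edge leaving the tree is B-G (4); add B.
Step 3: cheapest edge leaving the tree is B-C (7); add C.
Step 4: cheapest edge leaving the tree is C-F (7); add F.
Step 5: cheapest edge leaving the tree is C-D (8); add D.
Step 6: cheapest edge leaving the tree is C-E (10); add E.
Vertex order: A, G, B, C, F, D, E. The 4th vertex is C.

C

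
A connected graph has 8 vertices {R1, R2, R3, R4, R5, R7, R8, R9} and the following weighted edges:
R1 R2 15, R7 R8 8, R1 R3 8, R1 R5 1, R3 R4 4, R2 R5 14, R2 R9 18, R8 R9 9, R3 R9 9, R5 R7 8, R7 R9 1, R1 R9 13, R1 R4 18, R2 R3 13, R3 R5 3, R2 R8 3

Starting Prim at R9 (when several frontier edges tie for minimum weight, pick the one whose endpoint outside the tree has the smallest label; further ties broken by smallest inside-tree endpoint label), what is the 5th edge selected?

Prim, starting at R9.
Step 1: cheapest edge leaving the tree is R7 R9 (1); add R7.
Step 2: cheapest edge leaving the tree is R5 R7 (8); add R5.
Step 3: cheapest edge leaving the tree is R1 R5 (1); add R1.
Step 4: cheapest edge leaving the tree is R3 R5 (3); add R3.
Step 5: cheapest edge leaving the tree is R3 R4 (4); add R4.
Step 6: cheapest edge leaving the tree is R7 R8 (8); add R8.
Step 7: cheapest edge leaving the tree is R2 R8 (3); add R2.
The 5th edge added is R3 R4.

R3-R4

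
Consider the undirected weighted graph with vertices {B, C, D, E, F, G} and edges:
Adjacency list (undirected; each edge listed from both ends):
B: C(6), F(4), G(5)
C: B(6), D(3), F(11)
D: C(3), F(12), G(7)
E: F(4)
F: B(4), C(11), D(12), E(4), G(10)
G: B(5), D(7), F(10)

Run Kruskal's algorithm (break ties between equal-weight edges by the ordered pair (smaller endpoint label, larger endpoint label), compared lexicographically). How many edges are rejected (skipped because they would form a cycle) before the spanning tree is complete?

0

Kruskal's algorithm — process edges by increasing weight (ties by edge label):
C—D (3): add. Components now {B} {C,D} {E} {F} {G}
B—F (4): add. Components now {B,F} {C,D} {E} {G}
E—F (4): add. Components now {B,E,F} {C,D} {G}
B—G (5): add. Components now {B,E,F,G} {C,D}
B—C (6): add. Components now {B,C,D,E,F,G}
Edges rejected before the tree was complete: 0.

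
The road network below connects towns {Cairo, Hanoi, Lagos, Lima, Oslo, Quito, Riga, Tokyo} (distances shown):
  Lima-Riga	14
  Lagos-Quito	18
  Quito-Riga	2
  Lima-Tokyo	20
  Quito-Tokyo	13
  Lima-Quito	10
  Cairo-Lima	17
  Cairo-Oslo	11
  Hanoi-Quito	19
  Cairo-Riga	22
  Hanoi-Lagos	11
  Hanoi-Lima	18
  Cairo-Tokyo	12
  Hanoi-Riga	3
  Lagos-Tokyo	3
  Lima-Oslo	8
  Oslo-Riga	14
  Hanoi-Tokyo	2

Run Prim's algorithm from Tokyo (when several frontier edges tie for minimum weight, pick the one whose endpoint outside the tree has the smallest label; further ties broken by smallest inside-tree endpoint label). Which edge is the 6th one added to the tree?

Grow the tree from Tokyo using Prim:
Step 1: cheapest edge leaving the tree is Hanoi-Tokyo (2); add Hanoi.
Step 2: cheapest edge leaving the tree is Lagos-Tokyo (3); add Lagos.
Step 3: cheapest edge leaving the tree is Hanoi-Riga (3); add Riga.
Step 4: cheapest edge leaving the tree is Quito-Riga (2); add Quito.
Step 5: cheapest edge leaving the tree is Lima-Quito (10); add Lima.
Step 6: cheapest edge leaving the tree is Lima-Oslo (8); add Oslo.
Step 7: cheapest edge leaving the tree is Cairo-Oslo (11); add Cairo.
The 6th edge added is Lima-Oslo.

Lima-Oslo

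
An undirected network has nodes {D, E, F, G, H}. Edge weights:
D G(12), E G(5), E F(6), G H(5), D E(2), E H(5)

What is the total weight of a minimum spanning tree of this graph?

18

Prim's algorithm from D:
Step 1: cheapest edge leaving the tree is D E (2); add E.
Step 2: cheapest edge leaving the tree is E G (5); add G.
Step 3: cheapest edge leaving the tree is E H (5); add H.
Step 4: cheapest edge leaving the tree is E F (6); add F.
MST edges: D E, E G, E H, E F; total weight 2+5+5+6 = 18.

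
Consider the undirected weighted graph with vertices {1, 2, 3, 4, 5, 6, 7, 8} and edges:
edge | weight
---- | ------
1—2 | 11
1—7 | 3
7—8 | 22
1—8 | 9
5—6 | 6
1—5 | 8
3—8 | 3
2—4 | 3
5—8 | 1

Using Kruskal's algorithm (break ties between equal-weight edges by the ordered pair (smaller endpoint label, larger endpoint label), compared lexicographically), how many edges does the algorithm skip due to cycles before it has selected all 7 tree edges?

Sort edges by weight, then run Kruskal:
5—8 (1): add — endpoints in different components.
1—7 (3): add — endpoints in different components.
2—4 (3): add — endpoints in different components.
3—8 (3): add — endpoints in different components.
5—6 (6): add — endpoints in different components.
1—5 (8): add — endpoints in different components.
1—8 (9): skip — 1 and 8 already connected.
1—2 (11): add — endpoints in different components.
Edges rejected before the tree was complete: 1.

1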